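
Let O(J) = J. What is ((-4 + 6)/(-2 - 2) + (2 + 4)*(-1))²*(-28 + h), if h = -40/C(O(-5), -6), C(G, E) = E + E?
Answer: -6253/6 ≈ -1042.2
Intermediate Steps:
C(G, E) = 2*E
h = 10/3 (h = -40/(2*(-6)) = -40/(-12) = -40*(-1/12) = 10/3 ≈ 3.3333)
((-4 + 6)/(-2 - 2) + (2 + 4)*(-1))²*(-28 + h) = ((-4 + 6)/(-2 - 2) + (2 + 4)*(-1))²*(-28 + 10/3) = (2/(-4) + 6*(-1))²*(-74/3) = (2*(-¼) - 6)²*(-74/3) = (-½ - 6)²*(-74/3) = (-13/2)²*(-74/3) = (169/4)*(-74/3) = -6253/6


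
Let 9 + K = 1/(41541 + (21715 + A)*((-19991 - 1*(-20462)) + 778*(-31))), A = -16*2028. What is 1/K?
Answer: -253844792/2284603127 ≈ -0.11111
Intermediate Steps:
A = -32448
K = -2284603127/253844792 (K = -9 + 1/(41541 + (21715 - 32448)*((-19991 - 1*(-20462)) + 778*(-31))) = -9 + 1/(41541 - 10733*((-19991 + 20462) - 24118)) = -9 + 1/(41541 - 10733*(471 - 24118)) = -9 + 1/(41541 - 10733*(-23647)) = -9 + 1/(41541 + 253803251) = -9 + 1/253844792 = -2284603127/253844792 ≈ -9.0000)
1/K = 1/(-2284603127/253844792) = -253844792/2284603127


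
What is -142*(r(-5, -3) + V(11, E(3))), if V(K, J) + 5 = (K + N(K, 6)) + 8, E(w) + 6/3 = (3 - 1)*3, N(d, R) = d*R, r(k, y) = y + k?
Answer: -10224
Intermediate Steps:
r(k, y) = k + y
N(d, R) = R*d
E(w) = 4 (E(w) = -2 + (3 - 1)*3 = -2 + 2*3 = -2 + 6 = 4)
V(K, J) = 3 + 7*K (V(K, J) = -5 + ((K + 6*K) + 8) = -5 + (7*K + 8) = -5 + (8 + 7*K) = 3 + 7*K)
-142*(r(-5, -3) + V(11, E(3))) = -142*((-5 - 3) + (3 + 7*11)) = -142*(-8 + (3 + 77)) = -142*(-8 + 80) = -142*72 = -10224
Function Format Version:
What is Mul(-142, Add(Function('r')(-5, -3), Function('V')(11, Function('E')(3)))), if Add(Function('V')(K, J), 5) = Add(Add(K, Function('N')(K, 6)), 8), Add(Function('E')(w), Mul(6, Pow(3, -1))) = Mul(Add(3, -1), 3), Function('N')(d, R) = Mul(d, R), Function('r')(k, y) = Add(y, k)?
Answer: -10224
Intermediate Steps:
Function('r')(k, y) = Add(k, y)
Function('N')(d, R) = Mul(R, d)
Function('E')(w) = 4 (Function('E')(w) = Add(-2, Mul(Add(3, -1), 3)) = Add(-2, Mul(2, 3)) = Add(-2, 6) = 4)
Function('V')(K, J) = Add(3, Mul(7, K)) (Function('V')(K, J) = Add(-5, Add(Add(K, Mul(6, K)), 8)) = Add(-5, Add(Mul(7, K), 8)) = Add(-5, Add(8, Mul(7, K))) = Add(3, Mul(7, K)))
Mul(-142, Add(Function('r')(-5, -3), Function('V')(11, Function('E')(3)))) = Mul(-142, Add(Add(-5, -3), Add(3, Mul(7, 11)))) = Mul(-142, Add(-8, Add(3, 77))) = Mul(-142, Add(-8, 80)) = Mul(-142, 72) = -10224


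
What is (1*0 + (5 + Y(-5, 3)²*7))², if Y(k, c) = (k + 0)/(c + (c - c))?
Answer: 48400/81 ≈ 597.53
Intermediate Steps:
Y(k, c) = k/c (Y(k, c) = k/(c + 0) = k/c)
(1*0 + (5 + Y(-5, 3)²*7))² = (1*0 + (5 + (-5/3)²*7))² = (0 + (5 + (-5*⅓)²*7))² = (0 + (5 + (-5/3)²*7))² = (0 + (5 + (25/9)*7))² = (0 + (5 + 175/9))² = (0 + 220/9)² = (220/9)² = 48400/81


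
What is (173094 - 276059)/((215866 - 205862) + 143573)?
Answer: -102965/153577 ≈ -0.67045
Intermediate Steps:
(173094 - 276059)/((215866 - 205862) + 143573) = -102965/(10004 + 143573) = -102965/153577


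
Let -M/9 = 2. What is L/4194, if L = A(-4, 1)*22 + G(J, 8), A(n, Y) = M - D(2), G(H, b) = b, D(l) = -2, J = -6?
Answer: -172/2097 ≈ -0.082022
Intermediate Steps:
M = -18 (M = -9*2 = -18)
A(n, Y) = -16 (A(n, Y) = -18 - 1*(-2) = -18 + 2 = -16)
L = -344 (L = -16*22 + 8 = -352 + 8 = -344)
L/4194 = -344/4194 = -344*1/4194 = -172/2097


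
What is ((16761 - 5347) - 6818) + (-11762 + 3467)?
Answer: -3699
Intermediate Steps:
((16761 - 5347) - 6818) + (-11762 + 3467) = (11414 - 6818) - 8295 = 4596 - 8295 = -3699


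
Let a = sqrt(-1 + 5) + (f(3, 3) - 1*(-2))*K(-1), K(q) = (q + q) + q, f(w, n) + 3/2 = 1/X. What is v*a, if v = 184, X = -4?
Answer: 230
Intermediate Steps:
f(w, n) = -7/4 (f(w, n) = -3/2 + 1/(-4) = -3/2 - 1/4 = -7/4)
K(q) = 3*q (K(q) = 2*q + q = 3*q)
a = 5/4 (a = sqrt(-1 + 5) + (-7/4 - 1*(-2))*(3*(-1)) = sqrt(4) + (-7/4 + 2)*(-3) = 2 + (1/4)*(-3) = 2 - 3/4 = 5/4 ≈ 1.2500)
v*a = 184*(5/4) = 230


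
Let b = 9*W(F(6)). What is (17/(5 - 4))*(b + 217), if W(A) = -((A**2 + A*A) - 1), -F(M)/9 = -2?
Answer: -95302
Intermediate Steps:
F(M) = 18 (F(M) = -9*(-2) = 18)
W(A) = 1 - 2*A**2 (W(A) = -((A**2 + A**2) - 1) = -(2*A**2 - 1) = -(-1 + 2*A**2) = 1 - 2*A**2)
b = -5823 (b = 9*(1 - 2*18**2) = 9*(1 - 2*324) = 9*(1 - 648) = 9*(-647) = -5823)
(17/(5 - 4))*(b + 217) = (17/(5 - 4))*(-5823 + 217) = (17/1)*(-5606) = (17*1)*(-5606) = 17*(-5606) = -95302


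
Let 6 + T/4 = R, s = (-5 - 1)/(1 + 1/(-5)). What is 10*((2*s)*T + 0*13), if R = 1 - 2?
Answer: 4200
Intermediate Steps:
R = -1
s = -15/2 (s = -6/(1 - ⅕) = -6/⅘ = -6*5/4 = -15/2 ≈ -7.5000)
T = -28 (T = -24 + 4*(-1) = -24 - 4 = -28)
10*((2*s)*T + 0*13) = 10*((2*(-15/2))*(-28) + 0*13) = 10*(-15*(-28) + 0) = 10*(420 + 0) = 10*420 = 4200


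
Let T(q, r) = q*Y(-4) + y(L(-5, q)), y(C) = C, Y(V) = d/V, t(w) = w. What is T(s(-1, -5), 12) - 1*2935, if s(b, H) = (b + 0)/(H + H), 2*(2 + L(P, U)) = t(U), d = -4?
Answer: -58737/20 ≈ -2936.9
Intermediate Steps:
L(P, U) = -2 + U/2
Y(V) = -4/V
s(b, H) = b/(2*H) (s(b, H) = b/((2*H)) = b*(1/(2*H)) = b/(2*H))
T(q, r) = -2 + 3*q/2 (T(q, r) = q*(-4/(-4)) + (-2 + q/2) = q*(-4*(-1/4)) + (-2 + q/2) = q*1 + (-2 + q/2) = q + (-2 + q/2) = -2 + 3*q/2)
T(s(-1, -5), 12) - 1*2935 = (-2 + 3*((1/2)*(-1)/(-5))/2) - 1*2935 = (-2 + 3*((1/2)*(-1)*(-1/5))/2) - 2935 = (-2 + (3/2)*(1/10)) - 2935 = (-2 + 3/20) - 2935 = -37/20 - 2935 = -58737/20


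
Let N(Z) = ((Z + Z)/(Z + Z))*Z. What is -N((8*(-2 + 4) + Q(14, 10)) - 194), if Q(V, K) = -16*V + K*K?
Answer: 302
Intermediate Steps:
Q(V, K) = K² - 16*V (Q(V, K) = -16*V + K² = K² - 16*V)
N(Z) = Z (N(Z) = ((2*Z)/((2*Z)))*Z = ((2*Z)*(1/(2*Z)))*Z = 1*Z = Z)
-N((8*(-2 + 4) + Q(14, 10)) - 194) = -((8*(-2 + 4) + (10² - 16*14)) - 194) = -((8*2 + (100 - 224)) - 194) = -((16 - 124) - 194) = -(-108 - 194) = -1*(-302) = 302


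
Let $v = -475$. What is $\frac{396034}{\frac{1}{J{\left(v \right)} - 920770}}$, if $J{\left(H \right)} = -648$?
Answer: $-364912856212$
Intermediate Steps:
$\frac{396034}{\frac{1}{J{\left(v \right)} - 920770}} = \frac{396034}{\frac{1}{-648 - 920770}} = \frac{396034}{\frac{1}{-921418}} = \frac{396034}{- \frac{1}{921418}} = 396034 \left(-921418\right) = -364912856212$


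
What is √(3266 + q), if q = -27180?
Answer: I*√23914 ≈ 154.64*I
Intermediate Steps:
√(3266 + q) = √(3266 - 27180) = √(-23914) = I*√23914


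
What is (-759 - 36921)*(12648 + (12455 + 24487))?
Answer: -1868551200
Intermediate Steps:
(-759 - 36921)*(12648 + (12455 + 24487)) = -37680*(12648 + 36942) = -37680*49590 = -1868551200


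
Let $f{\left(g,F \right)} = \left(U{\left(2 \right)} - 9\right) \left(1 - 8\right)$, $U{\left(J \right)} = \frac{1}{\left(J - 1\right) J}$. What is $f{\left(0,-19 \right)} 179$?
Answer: $\frac{21301}{2} \approx 10651.0$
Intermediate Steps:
$U{\left(J \right)} = \frac{1}{J \left(-1 + J\right)}$ ($U{\left(J \right)} = \frac{1}{\left(-1 + J\right) J} = \frac{1}{J \left(-1 + J\right)}$)
$f{\left(g,F \right)} = \frac{119}{2}$ ($f{\left(g,F \right)} = \left(\frac{1}{2 \left(-1 + 2\right)} - 9\right) \left(1 - 8\right) = \left(\frac{1}{2 \cdot 1} - 9\right) \left(-7\right) = \left(\frac{1}{2} \cdot 1 - 9\right) \left(-7\right) = \left(\frac{1}{2} - 9\right) \left(-7\right) = \left(- \frac{17}{2}\right) \left(-7\right) = \frac{119}{2}$)
$f{\left(0,-19 \right)} 179 = \frac{119}{2} \cdot 179 = \frac{21301}{2}$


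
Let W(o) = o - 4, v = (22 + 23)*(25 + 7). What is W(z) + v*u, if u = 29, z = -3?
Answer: 41753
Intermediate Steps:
v = 1440 (v = 45*32 = 1440)
W(o) = -4 + o
W(z) + v*u = (-4 - 3) + 1440*29 = -7 + 41760 = 41753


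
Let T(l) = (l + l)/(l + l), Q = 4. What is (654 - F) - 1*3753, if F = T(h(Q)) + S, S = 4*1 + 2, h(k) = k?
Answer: -3106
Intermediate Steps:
T(l) = 1 (T(l) = (2*l)/((2*l)) = (2*l)*(1/(2*l)) = 1)
S = 6 (S = 4 + 2 = 6)
F = 7 (F = 1 + 6 = 7)
(654 - F) - 1*3753 = (654 - 1*7) - 1*3753 = (654 - 7) - 3753 = 647 - 3753 = -3106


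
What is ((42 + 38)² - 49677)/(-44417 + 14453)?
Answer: 43277/29964 ≈ 1.4443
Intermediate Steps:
((42 + 38)² - 49677)/(-44417 + 14453) = (80² - 49677)/(-29964) = (6400 - 49677)*(-1/29964) = -43277*(-1/29964) = 43277/29964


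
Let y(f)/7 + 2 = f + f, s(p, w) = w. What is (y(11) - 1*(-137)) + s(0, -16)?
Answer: 261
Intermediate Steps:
y(f) = -14 + 14*f (y(f) = -14 + 7*(f + f) = -14 + 7*(2*f) = -14 + 14*f)
(y(11) - 1*(-137)) + s(0, -16) = ((-14 + 14*11) - 1*(-137)) - 16 = ((-14 + 154) + 137) - 16 = (140 + 137) - 16 = 277 - 16 = 261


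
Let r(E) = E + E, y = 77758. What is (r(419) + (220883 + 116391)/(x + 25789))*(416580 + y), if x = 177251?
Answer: 21069278024093/50760 ≈ 4.1508e+8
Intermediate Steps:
r(E) = 2*E
(r(419) + (220883 + 116391)/(x + 25789))*(416580 + y) = (2*419 + (220883 + 116391)/(177251 + 25789))*(416580 + 77758) = (838 + 337274/203040)*494338 = (838 + 337274*(1/203040))*494338 = (838 + 168637/101520)*494338 = (85242397/101520)*494338 = 21069278024093/50760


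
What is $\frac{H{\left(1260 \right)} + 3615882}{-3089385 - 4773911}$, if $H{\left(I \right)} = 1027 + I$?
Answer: $- \frac{3618169}{7863296} \approx -0.46013$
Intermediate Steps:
$\frac{H{\left(1260 \right)} + 3615882}{-3089385 - 4773911} = \frac{\left(1027 + 1260\right) + 3615882}{-3089385 - 4773911} = \frac{2287 + 3615882}{-7863296} = 3618169 \left(- \frac{1}{7863296}\right) = - \frac{3618169}{7863296}$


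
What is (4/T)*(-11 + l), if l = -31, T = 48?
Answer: -7/2 ≈ -3.5000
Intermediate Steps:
(4/T)*(-11 + l) = (4/48)*(-11 - 31) = (4*(1/48))*(-42) = (1/12)*(-42) = -7/2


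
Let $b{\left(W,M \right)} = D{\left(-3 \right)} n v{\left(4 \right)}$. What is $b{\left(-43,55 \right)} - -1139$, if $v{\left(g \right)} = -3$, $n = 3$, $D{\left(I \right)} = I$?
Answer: $1166$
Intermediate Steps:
$b{\left(W,M \right)} = 27$ ($b{\left(W,M \right)} = \left(-3\right) 3 \left(-3\right) = \left(-9\right) \left(-3\right) = 27$)
$b{\left(-43,55 \right)} - -1139 = 27 - -1139 = 27 + 1139 = 1166$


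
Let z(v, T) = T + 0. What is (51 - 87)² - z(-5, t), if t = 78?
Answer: 1218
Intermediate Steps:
z(v, T) = T
(51 - 87)² - z(-5, t) = (51 - 87)² - 1*78 = (-36)² - 78 = 1296 - 78 = 1218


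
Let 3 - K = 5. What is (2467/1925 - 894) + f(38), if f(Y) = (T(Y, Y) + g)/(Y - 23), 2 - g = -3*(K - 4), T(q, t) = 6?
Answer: -5159299/5775 ≈ -893.38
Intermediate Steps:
K = -2 (K = 3 - 1*5 = 3 - 5 = -2)
g = -16 (g = 2 - (-3)*(-2 - 4) = 2 - (-3)*(-6) = 2 - 1*18 = 2 - 18 = -16)
f(Y) = -10/(-23 + Y) (f(Y) = (6 - 16)/(Y - 23) = -10/(-23 + Y))
(2467/1925 - 894) + f(38) = (2467/1925 - 894) - 10/(-23 + 38) = (2467*(1/1925) - 894) - 10/15 = (2467/1925 - 894) - 10*1/15 = -1718483/1925 - 2/3 = -5159299/5775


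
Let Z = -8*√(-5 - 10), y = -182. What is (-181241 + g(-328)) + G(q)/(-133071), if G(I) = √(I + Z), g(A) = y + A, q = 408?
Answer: -181751 - 2*√(102 - 2*I*√15)/133071 ≈ -1.8175e+5 + 5.7594e-6*I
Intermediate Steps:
Z = -8*I*√15 ≈ -30.984*I
g(A) = -182 + A
G(I) = √(I - 8*I*√15)
(-181241 + g(-328)) + G(q)/(-133071) = (-181241 + (-182 - 328)) + √(408 - 8*I*√15)/(-133071) = (-181241 - 510) + √(408 - 8*I*√15)*(-1/133071) = -181751 - √(408 - 8*I*√15)/133071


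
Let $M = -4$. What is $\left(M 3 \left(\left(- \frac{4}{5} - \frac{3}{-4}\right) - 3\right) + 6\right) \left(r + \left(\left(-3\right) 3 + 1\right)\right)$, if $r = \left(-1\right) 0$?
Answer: $- \frac{1704}{5} \approx -340.8$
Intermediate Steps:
$r = 0$
$\left(M 3 \left(\left(- \frac{4}{5} - \frac{3}{-4}\right) - 3\right) + 6\right) \left(r + \left(\left(-3\right) 3 + 1\right)\right) = \left(- 4 \cdot 3 \left(\left(- \frac{4}{5} - \frac{3}{-4}\right) - 3\right) + 6\right) \left(0 + \left(\left(-3\right) 3 + 1\right)\right) = \left(- 4 \cdot 3 \left(\left(\left(-4\right) \frac{1}{5} - - \frac{3}{4}\right) - 3\right) + 6\right) \left(0 + \left(-9 + 1\right)\right) = \left(- 4 \cdot 3 \left(\left(- \frac{4}{5} + \frac{3}{4}\right) - 3\right) + 6\right) \left(0 - 8\right) = \left(- 4 \cdot 3 \left(- \frac{1}{20} - 3\right) + 6\right) \left(-8\right) = \left(- 4 \cdot 3 \left(- \frac{61}{20}\right) + 6\right) \left(-8\right) = \left(\left(-4\right) \left(- \frac{183}{20}\right) + 6\right) \left(-8\right) = \left(\frac{183}{5} + 6\right) \left(-8\right) = \frac{213}{5} \left(-8\right) = - \frac{1704}{5}$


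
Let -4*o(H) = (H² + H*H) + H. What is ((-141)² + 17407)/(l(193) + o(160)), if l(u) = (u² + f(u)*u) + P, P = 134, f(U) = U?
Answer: 4661/7724 ≈ 0.60344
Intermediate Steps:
o(H) = -H²/2 - H/4 (o(H) = -((H² + H*H) + H)/4 = -((H² + H²) + H)/4 = -(2*H² + H)/4 = -(H + 2*H²)/4 = -H²/2 - H/4)
l(u) = 134 + 2*u² (l(u) = (u² + u*u) + 134 = (u² + u²) + 134 = 2*u² + 134 = 134 + 2*u²)
((-141)² + 17407)/(l(193) + o(160)) = ((-141)² + 17407)/((134 + 2*193²) - ¼*160*(1 + 2*160)) = (19881 + 17407)/((134 + 2*37249) - ¼*160*(1 + 320)) = 37288/((134 + 74498) - ¼*160*321) = 37288/(74632 - 12840) = 37288/61792 = 37288*(1/61792) = 4661/7724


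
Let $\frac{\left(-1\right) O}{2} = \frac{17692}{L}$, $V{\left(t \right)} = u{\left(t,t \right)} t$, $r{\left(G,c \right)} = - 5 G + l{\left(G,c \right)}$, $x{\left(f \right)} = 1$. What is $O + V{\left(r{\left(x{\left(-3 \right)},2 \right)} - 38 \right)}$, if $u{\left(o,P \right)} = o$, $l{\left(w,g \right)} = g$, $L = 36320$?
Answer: $\frac{7627317}{4540} \approx 1680.0$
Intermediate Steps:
$r{\left(G,c \right)} = c - 5 G$ ($r{\left(G,c \right)} = - 5 G + c = c - 5 G$)
$V{\left(t \right)} = t^{2}$ ($V{\left(t \right)} = t t = t^{2}$)
$O = - \frac{4423}{4540}$ ($O = - 2 \cdot \frac{17692}{36320} = - 2 \cdot 17692 \cdot \frac{1}{36320} = \left(-2\right) \frac{4423}{9080} = - \frac{4423}{4540} \approx -0.97423$)
$O + V{\left(r{\left(x{\left(-3 \right)},2 \right)} - 38 \right)} = - \frac{4423}{4540} + \left(\left(2 - 5\right) - 38\right)^{2} = - \frac{4423}{4540} + \left(-3 - 38\right)^{2} = - \frac{4423}{4540} + \left(-41\right)^{2} = - \frac{4423}{4540} + 1681 = \frac{7627317}{4540}$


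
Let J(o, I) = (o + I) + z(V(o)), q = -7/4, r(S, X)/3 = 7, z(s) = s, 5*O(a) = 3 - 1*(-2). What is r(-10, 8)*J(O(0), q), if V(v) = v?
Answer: 21/4 ≈ 5.2500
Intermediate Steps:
O(a) = 1 (O(a) = (3 - 1*(-2))/5 = (3 + 2)/5 = (⅕)*5 = 1)
r(S, X) = 21 (r(S, X) = 3*7 = 21)
q = -7/4 (q = -7*¼ = -7/4 ≈ -1.7500)
J(o, I) = I + 2*o (J(o, I) = (o + I) + o = (I + o) + o = I + 2*o)
r(-10, 8)*J(O(0), q) = 21*(-7/4 + 2*1) = 21*(-7/4 + 2) = 21*(¼) = 21/4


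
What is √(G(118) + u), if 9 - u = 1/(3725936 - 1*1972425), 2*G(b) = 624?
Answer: √987011063752330/1753511 ≈ 17.916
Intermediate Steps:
G(b) = 312 (G(b) = (½)*624 = 312)
u = 15781598/1753511 (u = 9 - 1/(3725936 - 1*1972425) = 9 - 1/(3725936 - 1972425) = 9 - 1/1753511 = 15781598/1753511 ≈ 9.0000)
√(G(118) + u) = √(312 + 15781598/1753511) = √(562877030/1753511) = √987011063752330/1753511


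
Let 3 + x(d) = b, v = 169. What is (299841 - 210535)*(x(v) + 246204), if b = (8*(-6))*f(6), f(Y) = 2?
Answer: 21978653130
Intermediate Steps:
b = -96 (b = (8*(-6))*2 = -48*2 = -96)
x(d) = -99 (x(d) = -3 - 96 = -99)
(299841 - 210535)*(x(v) + 246204) = (299841 - 210535)*(-99 + 246204) = 89306*246105 = 21978653130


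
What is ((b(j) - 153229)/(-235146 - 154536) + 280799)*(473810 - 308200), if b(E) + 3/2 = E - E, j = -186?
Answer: 18121455115683085/389682 ≈ 4.6503e+10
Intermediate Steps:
b(E) = -3/2 (b(E) = -3/2 + (E - E) = -3/2 + 0 = -3/2)
((b(j) - 153229)/(-235146 - 154536) + 280799)*(473810 - 308200) = ((-3/2 - 153229)/(-235146 - 154536) + 280799)*(473810 - 308200) = (-306461/2/(-389682) + 280799)*165610 = (-306461/2*(-1/389682) + 280799)*165610 = (306461/779364 + 280799)*165610 = (218844938297/779364)*165610 = 18121455115683085/389682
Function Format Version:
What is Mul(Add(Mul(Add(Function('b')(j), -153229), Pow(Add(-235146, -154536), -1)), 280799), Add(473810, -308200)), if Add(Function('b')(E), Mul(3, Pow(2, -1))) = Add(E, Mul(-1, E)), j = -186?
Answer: Rational(18121455115683085, 389682) ≈ 4.6503e+10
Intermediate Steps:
Function('b')(E) = Rational(-3, 2) (Function('b')(E) = Add(Rational(-3, 2), Add(E, Mul(-1, E))) = Add(Rational(-3, 2), 0) = Rational(-3, 2))
Mul(Add(Mul(Add(Function('b')(j), -153229), Pow(Add(-235146, -154536), -1)), 280799), Add(473810, -308200)) = Mul(Add(Mul(Add(Rational(-3, 2), -153229), Pow(Add(-235146, -154536), -1)), 280799), Add(473810, -308200)) = Mul(Add(Mul(Rational(-306461, 2), Pow(-389682, -1)), 280799), 165610) = Mul(Add(Mul(Rational(-306461, 2), Rational(-1, 389682)), 280799), 165610) = Mul(Add(Rational(306461, 779364), 280799), 165610) = Mul(Rational(218844938297, 779364), 165610) = Rational(18121455115683085, 389682)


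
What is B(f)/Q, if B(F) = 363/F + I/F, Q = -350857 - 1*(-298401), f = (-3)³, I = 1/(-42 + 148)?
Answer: 38479/150129072 ≈ 0.00025631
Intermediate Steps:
I = 1/106 ≈ 0.0094340
f = -27
Q = -52456 (Q = -350857 + 298401 = -52456)
B(F) = 38479/(106*F) (B(F) = 363/F + 1/(106*F) = 38479/(106*F))
B(f)/Q = ((38479/106)/(-27))/(-52456) = ((38479/106)*(-1/27))*(-1/52456) = -38479/2862*(-1/52456) = 38479/150129072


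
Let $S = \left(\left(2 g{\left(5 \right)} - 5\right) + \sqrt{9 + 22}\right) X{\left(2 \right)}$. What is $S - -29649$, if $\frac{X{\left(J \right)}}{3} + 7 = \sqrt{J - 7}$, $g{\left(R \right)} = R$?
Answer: $29649 - 3 \left(5 + \sqrt{31}\right) \left(7 - i \sqrt{5}\right) \approx 29427.0 + 70.891 i$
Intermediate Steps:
$X{\left(J \right)} = -21 + 3 \sqrt{-7 + J}$ ($X{\left(J \right)} = -21 + 3 \sqrt{J - 7} = -21 + 3 \sqrt{-7 + J}$)
$S = \left(-21 + 3 i \sqrt{5}\right) \left(5 + \sqrt{31}\right)$ ($S = \left(\left(2 \cdot 5 - 5\right) + \sqrt{9 + 22}\right) \left(-21 + 3 \sqrt{-7 + 2}\right) = \left(\left(10 - 5\right) + \sqrt{31}\right) \left(-21 + 3 \sqrt{-5}\right) = \left(5 + \sqrt{31}\right) \left(-21 + 3 i \sqrt{5}\right) = \left(-21 + 3 i \sqrt{5}\right) \left(5 + \sqrt{31}\right) \approx -221.92 + 70.891 i$)
$S - -29649 = - 3 \left(5 + \sqrt{31}\right) \left(7 - i \sqrt{5}\right) - -29649 = - 3 \left(5 + \sqrt{31}\right) \left(7 - i \sqrt{5}\right) + 29649 = 29649 - 3 \left(5 + \sqrt{31}\right) \left(7 - i \sqrt{5}\right)$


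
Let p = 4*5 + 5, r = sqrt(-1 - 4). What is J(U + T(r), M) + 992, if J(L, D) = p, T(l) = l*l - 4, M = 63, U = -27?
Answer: 1017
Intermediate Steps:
r = I*sqrt(5) (r = sqrt(-5) = I*sqrt(5) ≈ 2.2361*I)
T(l) = -4 + l**2 (T(l) = l**2 - 4 = -4 + l**2)
p = 25 (p = 20 + 5 = 25)
J(L, D) = 25
J(U + T(r), M) + 992 = 25 + 992 = 1017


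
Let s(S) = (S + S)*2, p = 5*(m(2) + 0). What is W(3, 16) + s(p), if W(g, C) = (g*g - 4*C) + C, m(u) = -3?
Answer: -99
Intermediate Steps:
W(g, C) = g**2 - 3*C (W(g, C) = (g**2 - 4*C) + C = g**2 - 3*C)
p = -15 (p = 5*(-3 + 0) = 5*(-3) = -15)
s(S) = 4*S (s(S) = (2*S)*2 = 4*S)
W(3, 16) + s(p) = (3**2 - 3*16) + 4*(-15) = (9 - 48) - 60 = -39 - 60 = -99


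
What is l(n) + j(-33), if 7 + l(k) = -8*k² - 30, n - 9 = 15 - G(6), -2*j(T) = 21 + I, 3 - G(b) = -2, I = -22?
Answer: -5849/2 ≈ -2924.5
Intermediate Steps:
G(b) = 5 (G(b) = 3 - 1*(-2) = 3 + 2 = 5)
j(T) = ½ (j(T) = -(21 - 22)/2 = -½*(-1) = ½)
n = 19 (n = 9 + (15 - 1*5) = 9 + (15 - 5) = 9 + 10 = 19)
l(k) = -37 - 8*k² (l(k) = -7 + (-8*k² - 30) = -7 + (-30 - 8*k²) = -37 - 8*k²)
l(n) + j(-33) = (-37 - 8*19²) + ½ = (-37 - 8*361) + ½ = (-37 - 2888) + ½ = -2925 + ½ = -5849/2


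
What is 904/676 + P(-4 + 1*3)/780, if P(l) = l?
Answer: 13547/10140 ≈ 1.3360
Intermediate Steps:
904/676 + P(-4 + 1*3)/780 = 904/676 + (-4 + 1*3)/780 = 904*(1/676) + (-4 + 3)*(1/780) = 226/169 - 1*1/780 = 226/169 - 1/780 = 13547/10140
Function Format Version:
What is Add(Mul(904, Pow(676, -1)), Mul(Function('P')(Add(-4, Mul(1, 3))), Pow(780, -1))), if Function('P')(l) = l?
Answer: Rational(13547, 10140) ≈ 1.3360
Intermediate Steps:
Add(Mul(904, Pow(676, -1)), Mul(Function('P')(Add(-4, Mul(1, 3))), Pow(780, -1))) = Add(Mul(904, Pow(676, -1)), Mul(Add(-4, Mul(1, 3)), Pow(780, -1))) = Add(Mul(904, Rational(1, 676)), Mul(Add(-4, 3), Rational(1, 780))) = Add(Rational(226, 169), Mul(-1, Rational(1, 780))) = Add(Rational(226, 169), Rational(-1, 780)) = Rational(13547, 10140)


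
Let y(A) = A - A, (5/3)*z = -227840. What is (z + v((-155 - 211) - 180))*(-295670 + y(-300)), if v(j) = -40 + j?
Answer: 40592534300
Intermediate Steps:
z = -136704 (z = (⅗)*(-227840) = -136704)
y(A) = 0
(z + v((-155 - 211) - 180))*(-295670 + y(-300)) = (-136704 + (-40 + ((-155 - 211) - 180)))*(-295670 + 0) = (-136704 + (-40 + (-366 - 180)))*(-295670) = (-136704 + (-40 - 546))*(-295670) = (-136704 - 586)*(-295670) = -137290*(-295670) = 40592534300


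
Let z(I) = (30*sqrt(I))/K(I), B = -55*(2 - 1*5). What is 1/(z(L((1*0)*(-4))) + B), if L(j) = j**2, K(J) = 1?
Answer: 1/165 ≈ 0.0060606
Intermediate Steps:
B = 165 (B = -55*(2 - 5) = -55*(-3) = 165)
z(I) = 30*sqrt(I) (z(I) = (30*sqrt(I))/1 = (30*sqrt(I))*1 = 30*sqrt(I))
1/(z(L((1*0)*(-4))) + B) = 1/(30*sqrt(((1*0)*(-4))**2) + 165) = 1/(30*sqrt((0*(-4))**2) + 165) = 1/(30*sqrt(0**2) + 165) = 1/(30*sqrt(0) + 165) = 1/(30*0 + 165) = 1/(0 + 165) = 1/165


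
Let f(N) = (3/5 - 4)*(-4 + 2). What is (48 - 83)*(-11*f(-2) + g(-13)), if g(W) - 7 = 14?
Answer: 1883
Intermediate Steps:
f(N) = 34/5 (f(N) = (3*(⅕) - 4)*(-2) = (⅗ - 4)*(-2) = -17/5*(-2) = 34/5)
g(W) = 21 (g(W) = 7 + 14 = 21)
(48 - 83)*(-11*f(-2) + g(-13)) = (48 - 83)*(-11*34/5 + 21) = -35*(-374/5 + 21) = -35*(-269/5) = 1883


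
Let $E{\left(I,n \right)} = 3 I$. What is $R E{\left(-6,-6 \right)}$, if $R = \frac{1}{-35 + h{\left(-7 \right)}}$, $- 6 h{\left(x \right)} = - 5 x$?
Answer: $\frac{108}{245} \approx 0.44082$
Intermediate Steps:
$h{\left(x \right)} = \frac{5 x}{6}$ ($h{\left(x \right)} = - \frac{\left(-5\right) x}{6} = \frac{5 x}{6}$)
$R = - \frac{6}{245}$ ($R = \frac{1}{-35 + \frac{5}{6} \left(-7\right)} = \frac{1}{-35 - \frac{35}{6}} = \frac{1}{- \frac{245}{6}} = - \frac{6}{245} \approx -0.02449$)
$R E{\left(-6,-6 \right)} = - \frac{6 \cdot 3 \left(-6\right)}{245} = \left(- \frac{6}{245}\right) \left(-18\right) = \frac{108}{245}$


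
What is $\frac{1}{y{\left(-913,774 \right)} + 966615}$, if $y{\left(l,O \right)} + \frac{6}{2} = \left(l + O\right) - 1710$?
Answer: $\frac{1}{964763} \approx 1.0365 \cdot 10^{-6}$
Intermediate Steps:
$y{\left(l,O \right)} = -1713 + O + l$ ($y{\left(l,O \right)} = -3 - \left(1710 - O - l\right) = -3 + \left(-1710 + O + l\right) = -1713 + O + l$)
$\frac{1}{y{\left(-913,774 \right)} + 966615} = \frac{1}{\left(-1713 + 774 - 913\right) + 966615} = \frac{1}{-1852 + 966615} = \frac{1}{964763}$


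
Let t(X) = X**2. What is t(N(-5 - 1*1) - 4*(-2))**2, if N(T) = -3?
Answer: 625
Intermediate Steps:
t(N(-5 - 1*1) - 4*(-2))**2 = ((-3 - 4*(-2))**2)**2 = ((-3 + 8)**2)**2 = (5**2)**2 = 25**2 = 625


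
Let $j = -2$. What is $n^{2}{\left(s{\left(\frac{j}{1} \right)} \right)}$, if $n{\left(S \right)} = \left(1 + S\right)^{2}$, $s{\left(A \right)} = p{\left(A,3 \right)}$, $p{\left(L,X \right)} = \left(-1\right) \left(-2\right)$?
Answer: $81$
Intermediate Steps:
$p{\left(L,X \right)} = 2$
$s{\left(A \right)} = 2$
$n^{2}{\left(s{\left(\frac{j}{1} \right)} \right)} = \left(\left(1 + 2\right)^{2}\right)^{2} = \left(3^{2}\right)^{2} = 9^{2} = 81$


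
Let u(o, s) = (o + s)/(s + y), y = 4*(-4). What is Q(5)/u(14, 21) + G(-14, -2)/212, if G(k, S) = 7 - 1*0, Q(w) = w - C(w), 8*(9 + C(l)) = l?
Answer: 5769/2968 ≈ 1.9437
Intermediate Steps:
C(l) = -9 + l/8
y = -16
Q(w) = 9 + 7*w/8 (Q(w) = w - (-9 + w/8) = w + (9 - w/8) = 9 + 7*w/8)
u(o, s) = (o + s)/(-16 + s) (u(o, s) = (o + s)/(s - 16) = (o + s)/(-16 + s))
G(k, S) = 7 (G(k, S) = 7 + 0 = 7)
Q(5)/u(14, 21) + G(-14, -2)/212 = (9 + (7/8)*5)/(((14 + 21)/(-16 + 21))) + 7/212 = (9 + 35/8)/((35/5)) + 7*(1/212) = 107/(8*(((1/5)*35))) + 7/212 = (107/8)/7 + 7/212 = (107/8)*(1/7) + 7/212 = 107/56 + 7/212 = 5769/2968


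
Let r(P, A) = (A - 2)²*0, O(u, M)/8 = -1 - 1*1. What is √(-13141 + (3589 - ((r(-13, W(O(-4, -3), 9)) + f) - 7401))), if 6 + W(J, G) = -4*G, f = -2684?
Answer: √533 ≈ 23.087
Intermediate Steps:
O(u, M) = -16 (O(u, M) = 8*(-1 - 1*1) = 8*(-1 - 1) = 8*(-2) = -16)
W(J, G) = -6 - 4*G
r(P, A) = 0 (r(P, A) = (-2 + A)²*0 = 0)
√(-13141 + (3589 - ((r(-13, W(O(-4, -3), 9)) + f) - 7401))) = √(-13141 + (3589 - ((0 - 2684) - 7401))) = √(-13141 + (3589 - (-2684 - 7401))) = √(-13141 + (3589 - 1*(-10085))) = √(-13141 + (3589 + 10085)) = √(-13141 + 13674) = √533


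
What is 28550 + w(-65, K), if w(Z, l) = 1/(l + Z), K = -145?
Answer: 5995499/210 ≈ 28550.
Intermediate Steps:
w(Z, l) = 1/(Z + l)
28550 + w(-65, K) = 28550 + 1/(-65 - 145) = 28550 + 1/(-210) = 28550 - 1/210 = 5995499/210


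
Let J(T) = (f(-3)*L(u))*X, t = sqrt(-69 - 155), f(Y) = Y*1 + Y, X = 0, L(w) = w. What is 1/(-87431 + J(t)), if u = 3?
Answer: -1/87431 ≈ -1.1438e-5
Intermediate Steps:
f(Y) = 2*Y (f(Y) = Y + Y = 2*Y)
t = 4*I*sqrt(14) (t = sqrt(-224) = 4*I*sqrt(14) ≈ 14.967*I)
J(T) = 0 (J(T) = ((2*(-3))*3)*0 = -6*3*0 = -18*0 = 0)
1/(-87431 + J(t)) = 1/(-87431 + 0) = 1/(-87431) = -1/87431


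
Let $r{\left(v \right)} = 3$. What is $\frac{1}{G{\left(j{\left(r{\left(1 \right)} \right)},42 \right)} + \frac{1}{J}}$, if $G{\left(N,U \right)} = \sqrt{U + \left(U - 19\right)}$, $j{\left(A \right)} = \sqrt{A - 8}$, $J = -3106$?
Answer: $\frac{3106}{627070339} + \frac{9647236 \sqrt{65}}{627070339} \approx 0.12404$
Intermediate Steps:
$j{\left(A \right)} = \sqrt{-8 + A}$
$G{\left(N,U \right)} = \sqrt{-19 + 2 U}$ ($G{\left(N,U \right)} = \sqrt{U + \left(U - 19\right)} = \sqrt{U + \left(-19 + U\right)} = \sqrt{-19 + 2 U}$)
$\frac{1}{G{\left(j{\left(r{\left(1 \right)} \right)},42 \right)} + \frac{1}{J}} = \frac{1}{\sqrt{-19 + 2 \cdot 42} + \frac{1}{-3106}} = \frac{1}{\sqrt{-19 + 84} - \frac{1}{3106}} = \frac{1}{\sqrt{65} - \frac{1}{3106}} = \frac{1}{- \frac{1}{3106} + \sqrt{65}}$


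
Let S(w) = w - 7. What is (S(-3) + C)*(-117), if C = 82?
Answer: -8424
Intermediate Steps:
S(w) = -7 + w
(S(-3) + C)*(-117) = ((-7 - 3) + 82)*(-117) = (-10 + 82)*(-117) = 72*(-117) = -8424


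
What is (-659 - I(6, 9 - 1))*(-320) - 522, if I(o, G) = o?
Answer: 212278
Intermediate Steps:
(-659 - I(6, 9 - 1))*(-320) - 522 = (-659 - 1*6)*(-320) - 522 = (-659 - 6)*(-320) - 522 = -665*(-320) - 522 = 212800 - 522 = 212278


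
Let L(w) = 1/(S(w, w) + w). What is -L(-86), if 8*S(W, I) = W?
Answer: 4/387 ≈ 0.010336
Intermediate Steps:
S(W, I) = W/8
L(w) = 8/(9*w) (L(w) = 1/(w/8 + w) = 1/(9*w/8) = 8/(9*w))
-L(-86) = -8/(9*(-86)) = -8*(-1)/(9*86) = -1*(-4/387) = 4/387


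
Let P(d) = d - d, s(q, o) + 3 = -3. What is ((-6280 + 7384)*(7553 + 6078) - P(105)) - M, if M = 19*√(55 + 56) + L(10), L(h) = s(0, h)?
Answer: 15048630 - 19*√111 ≈ 1.5048e+7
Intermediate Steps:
s(q, o) = -6 (s(q, o) = -3 - 3 = -6)
L(h) = -6
P(d) = 0
M = -6 + 19*√111 (M = 19*√(55 + 56) - 6 = 19*√111 - 6 = -6 + 19*√111 ≈ 194.18)
((-6280 + 7384)*(7553 + 6078) - P(105)) - M = ((-6280 + 7384)*(7553 + 6078) - 1*0) - (-6 + 19*√111) = (1104*13631 + 0) + (6 - 19*√111) = (15048624 + 0) + (6 - 19*√111) = 15048624 + (6 - 19*√111) = 15048630 - 19*√111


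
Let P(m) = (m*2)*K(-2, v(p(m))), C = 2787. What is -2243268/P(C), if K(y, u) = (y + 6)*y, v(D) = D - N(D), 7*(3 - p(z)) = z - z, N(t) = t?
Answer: 186939/3716 ≈ 50.307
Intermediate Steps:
p(z) = 3 (p(z) = 3 - (z - z)/7 = 3 - ⅐*0 = 3 + 0 = 3)
v(D) = 0 (v(D) = D - D = 0)
K(y, u) = y*(6 + y) (K(y, u) = (6 + y)*y = y*(6 + y))
P(m) = -16*m (P(m) = (m*2)*(-2*(6 - 2)) = (2*m)*(-2*4) = (2*m)*(-8) = -16*m)
-2243268/P(C) = -2243268/((-16*2787)) = -2243268/(-44592) = -2243268*(-1/44592) = 186939/3716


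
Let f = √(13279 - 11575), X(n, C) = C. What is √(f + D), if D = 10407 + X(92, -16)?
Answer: √(10391 + 2*√426) ≈ 102.14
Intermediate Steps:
D = 10391 (D = 10407 - 16 = 10391)
f = 2*√426 (f = √1704 = 2*√426 ≈ 41.280)
√(f + D) = √(2*√426 + 10391) = √(10391 + 2*√426)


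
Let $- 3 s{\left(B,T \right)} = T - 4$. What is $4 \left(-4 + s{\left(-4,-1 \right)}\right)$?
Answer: $- \frac{28}{3} \approx -9.3333$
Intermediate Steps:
$s{\left(B,T \right)} = \frac{4}{3} - \frac{T}{3}$ ($s{\left(B,T \right)} = - \frac{T - 4}{3} = - \frac{-4 + T}{3} = \frac{4}{3} - \frac{T}{3}$)
$4 \left(-4 + s{\left(-4,-1 \right)}\right) = 4 \left(-4 + \left(\frac{4}{3} - - \frac{1}{3}\right)\right) = 4 \left(-4 + \left(\frac{4}{3} + \frac{1}{3}\right)\right) = 4 \left(-4 + \frac{5}{3}\right) = 4 \left(- \frac{7}{3}\right) = - \frac{28}{3}$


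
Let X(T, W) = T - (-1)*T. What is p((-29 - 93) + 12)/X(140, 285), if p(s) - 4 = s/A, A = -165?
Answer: 1/60 ≈ 0.016667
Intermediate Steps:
X(T, W) = 2*T (X(T, W) = T + T = 2*T)
p(s) = 4 - s/165 (p(s) = 4 + s/(-165) = 4 + s*(-1/165) = 4 - s/165)
p((-29 - 93) + 12)/X(140, 285) = (4 - ((-29 - 93) + 12)/165)/((2*140)) = (4 - (-122 + 12)/165)/280 = (4 - 1/165*(-110))*(1/280) = (4 + ⅔)*(1/280) = (14/3)*(1/280) = 1/60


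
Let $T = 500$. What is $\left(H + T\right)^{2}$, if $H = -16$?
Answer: $234256$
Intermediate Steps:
$\left(H + T\right)^{2} = \left(-16 + 500\right)^{2} = 484^{2} = 234256$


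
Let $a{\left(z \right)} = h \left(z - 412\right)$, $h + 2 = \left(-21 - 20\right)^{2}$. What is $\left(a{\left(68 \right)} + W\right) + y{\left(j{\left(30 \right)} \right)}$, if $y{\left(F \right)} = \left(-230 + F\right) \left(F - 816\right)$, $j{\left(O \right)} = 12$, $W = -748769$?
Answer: $-1151073$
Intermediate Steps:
$h = 1679$ ($h = -2 + \left(-21 - 20\right)^{2} = -2 + \left(-41\right)^{2} = -2 + 1681 = 1679$)
$a{\left(z \right)} = -691748 + 1679 z$ ($a{\left(z \right)} = 1679 \left(z - 412\right) = 1679 \left(-412 + z\right) = -691748 + 1679 z$)
$y{\left(F \right)} = \left(-816 + F\right) \left(-230 + F\right)$ ($y{\left(F \right)} = \left(-230 + F\right) \left(-816 + F\right) = \left(-816 + F\right) \left(-230 + F\right)$)
$\left(a{\left(68 \right)} + W\right) + y{\left(j{\left(30 \right)} \right)} = \left(\left(-691748 + 1679 \cdot 68\right) - 748769\right) + \left(187680 + 12^{2} - 12552\right) = \left(\left(-691748 + 114172\right) - 748769\right) + \left(187680 + 144 - 12552\right) = \left(-577576 - 748769\right) + 175272 = -1326345 + 175272 = -1151073$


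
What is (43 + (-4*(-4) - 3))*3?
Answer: 168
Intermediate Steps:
(43 + (-4*(-4) - 3))*3 = (43 + (16 - 3))*3 = (43 + 13)*3 = 56*3 = 168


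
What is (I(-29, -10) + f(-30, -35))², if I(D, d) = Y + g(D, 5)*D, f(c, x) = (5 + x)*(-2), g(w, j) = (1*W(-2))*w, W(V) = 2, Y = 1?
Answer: 3038049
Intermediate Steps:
g(w, j) = 2*w (g(w, j) = (1*2)*w = 2*w)
f(c, x) = -10 - 2*x
I(D, d) = 1 + 2*D² (I(D, d) = 1 + (2*D)*D = 1 + 2*D²)
(I(-29, -10) + f(-30, -35))² = ((1 + 2*(-29)²) + (-10 - 2*(-35)))² = ((1 + 2*841) + (-10 + 70))² = ((1 + 1682) + 60)² = (1683 + 60)² = 1743² = 3038049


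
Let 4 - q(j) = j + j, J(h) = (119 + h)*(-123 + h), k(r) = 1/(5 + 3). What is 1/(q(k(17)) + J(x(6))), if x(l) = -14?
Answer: -4/57525 ≈ -6.9535e-5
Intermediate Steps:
k(r) = ⅛ (k(r) = 1/8 = ⅛)
J(h) = (-123 + h)*(119 + h)
q(j) = 4 - 2*j (q(j) = 4 - (j + j) = 4 - 2*j)
1/(q(k(17)) + J(x(6))) = 1/((4 - 2*⅛) + (-14637 + (-14)² - 4*(-14))) = 1/((4 - ¼) + (-14637 + 196 + 56)) = 1/(15/4 - 14385) = 1/(-57525/4) = -4/57525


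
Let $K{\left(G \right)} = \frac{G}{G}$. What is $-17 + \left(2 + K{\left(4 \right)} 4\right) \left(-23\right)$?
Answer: $-155$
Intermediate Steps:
$K{\left(G \right)} = 1$
$-17 + \left(2 + K{\left(4 \right)} 4\right) \left(-23\right) = -17 + \left(2 + 1 \cdot 4\right) \left(-23\right) = -17 + \left(2 + 4\right) \left(-23\right) = -17 + 6 \left(-23\right) = -17 - 138 = -155$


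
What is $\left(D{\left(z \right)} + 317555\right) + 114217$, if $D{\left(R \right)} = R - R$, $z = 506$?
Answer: $431772$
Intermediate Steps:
$D{\left(R \right)} = 0$
$\left(D{\left(z \right)} + 317555\right) + 114217 = \left(0 + 317555\right) + 114217 = 317555 + 114217 = 431772$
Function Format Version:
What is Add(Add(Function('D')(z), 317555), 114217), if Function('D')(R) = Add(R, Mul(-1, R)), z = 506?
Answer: 431772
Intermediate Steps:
Function('D')(R) = 0
Add(Add(Function('D')(z), 317555), 114217) = Add(Add(0, 317555), 114217) = Add(317555, 114217) = 431772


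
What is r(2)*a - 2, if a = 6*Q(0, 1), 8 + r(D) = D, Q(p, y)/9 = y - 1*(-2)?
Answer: -974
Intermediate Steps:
Q(p, y) = 18 + 9*y (Q(p, y) = 9*(y - 1*(-2)) = 9*(y + 2) = 9*(2 + y) = 18 + 9*y)
r(D) = -8 + D
a = 162 (a = 6*(18 + 9*1) = 6*(18 + 9) = 6*27 = 162)
r(2)*a - 2 = (-8 + 2)*162 - 2 = -6*162 - 2 = -972 - 2 = -974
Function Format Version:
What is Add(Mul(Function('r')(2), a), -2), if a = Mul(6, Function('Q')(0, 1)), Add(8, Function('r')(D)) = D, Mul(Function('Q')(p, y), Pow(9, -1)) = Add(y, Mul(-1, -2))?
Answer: -974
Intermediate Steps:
Function('Q')(p, y) = Add(18, Mul(9, y)) (Function('Q')(p, y) = Mul(9, Add(y, Mul(-1, -2))) = Mul(9, Add(y, 2)) = Mul(9, Add(2, y)) = Add(18, Mul(9, y)))
Function('r')(D) = Add(-8, D)
a = 162 (a = Mul(6, Add(18, Mul(9, 1))) = Mul(6, Add(18, 9)) = Mul(6, 27) = 162)
Add(Mul(Function('r')(2), a), -2) = Add(Mul(Add(-8, 2), 162), -2) = Add(Mul(-6, 162), -2) = Add(-972, -2) = -974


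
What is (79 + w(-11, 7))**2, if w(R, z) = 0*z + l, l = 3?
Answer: 6724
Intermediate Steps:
w(R, z) = 3 (w(R, z) = 0*z + 3 = 0 + 3 = 3)
(79 + w(-11, 7))**2 = (79 + 3)**2 = 82**2 = 6724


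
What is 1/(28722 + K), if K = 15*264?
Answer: 1/32682 ≈ 3.0598e-5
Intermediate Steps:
K = 3960
1/(28722 + K) = 1/(28722 + 3960) = 1/32682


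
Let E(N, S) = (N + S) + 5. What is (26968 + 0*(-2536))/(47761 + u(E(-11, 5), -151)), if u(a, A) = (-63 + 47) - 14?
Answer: 26968/47731 ≈ 0.56500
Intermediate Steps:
E(N, S) = 5 + N + S
u(a, A) = -30 (u(a, A) = -16 - 14 = -30)
(26968 + 0*(-2536))/(47761 + u(E(-11, 5), -151)) = (26968 + 0*(-2536))/(47761 - 30) = (26968 + 0)/47731 = 26968*(1/47731) = 26968/47731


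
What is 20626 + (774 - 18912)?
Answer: 2488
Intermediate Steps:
20626 + (774 - 18912) = 20626 - 18138 = 2488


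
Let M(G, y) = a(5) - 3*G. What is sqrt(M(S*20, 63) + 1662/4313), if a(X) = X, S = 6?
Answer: I*sqrt(6596530789)/4313 ≈ 18.831*I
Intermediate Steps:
M(G, y) = 5 - 3*G
sqrt(M(S*20, 63) + 1662/4313) = sqrt((5 - 18*20) + 1662/4313) = sqrt((5 - 3*120) + 1662*(1/4313)) = sqrt((5 - 360) + 1662/4313) = sqrt(-355 + 1662/4313) = sqrt(-1529453/4313) = I*sqrt(6596530789)/4313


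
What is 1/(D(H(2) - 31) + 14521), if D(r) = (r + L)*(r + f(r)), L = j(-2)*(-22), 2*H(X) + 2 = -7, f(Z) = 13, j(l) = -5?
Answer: 4/51379 ≈ 7.7853e-5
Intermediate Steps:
H(X) = -9/2 (H(X) = -1 + (½)*(-7) = -1 - 7/2 = -9/2)
L = 110 (L = -5*(-22) = 110)
D(r) = (13 + r)*(110 + r) (D(r) = (r + 110)*(r + 13) = (110 + r)*(13 + r) = (13 + r)*(110 + r))
1/(D(H(2) - 31) + 14521) = 1/((1430 + (-9/2 - 31)² + 123*(-9/2 - 31)) + 14521) = 1/((1430 + (-71/2)² + 123*(-71/2)) + 14521) = 1/((1430 + 5041/4 - 8733/2) + 14521) = 1/(-6705/4 + 14521) = 1/(51379/4) = 4/51379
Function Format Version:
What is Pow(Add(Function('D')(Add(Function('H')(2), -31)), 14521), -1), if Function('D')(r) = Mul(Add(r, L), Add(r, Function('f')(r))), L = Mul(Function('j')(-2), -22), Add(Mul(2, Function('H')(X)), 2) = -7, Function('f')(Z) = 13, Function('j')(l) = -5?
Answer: Rational(4, 51379) ≈ 7.7853e-5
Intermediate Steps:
Function('H')(X) = Rational(-9, 2) (Function('H')(X) = Add(-1, Mul(Rational(1, 2), -7)) = Add(-1, Rational(-7, 2)) = Rational(-9, 2))
L = 110 (L = Mul(-5, -22) = 110)
Function('D')(r) = Mul(Add(13, r), Add(110, r)) (Function('D')(r) = Mul(Add(r, 110), Add(r, 13)) = Mul(Add(110, r), Add(13, r)) = Mul(Add(13, r), Add(110, r)))
Pow(Add(Function('D')(Add(Function('H')(2), -31)), 14521), -1) = Pow(Add(Add(1430, Pow(Add(Rational(-9, 2), -31), 2), Mul(123, Add(Rational(-9, 2), -31))), 14521), -1) = Pow(Add(Add(1430, Pow(Rational(-71, 2), 2), Mul(123, Rational(-71, 2))), 14521), -1) = Pow(Add(Add(1430, Rational(5041, 4), Rational(-8733, 2)), 14521), -1) = Pow(Add(Rational(-6705, 4), 14521), -1) = Pow(Rational(51379, 4), -1) = Rational(4, 51379)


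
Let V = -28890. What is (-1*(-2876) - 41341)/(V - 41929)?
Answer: 5495/10117 ≈ 0.54315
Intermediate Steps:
(-1*(-2876) - 41341)/(V - 41929) = (-1*(-2876) - 41341)/(-28890 - 41929) = (2876 - 41341)/(-70819) = -38465*(-1/70819) = 5495/10117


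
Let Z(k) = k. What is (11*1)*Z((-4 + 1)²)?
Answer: 99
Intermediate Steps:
(11*1)*Z((-4 + 1)²) = (11*1)*(-4 + 1)² = 11*(-3)² = 11*9 = 99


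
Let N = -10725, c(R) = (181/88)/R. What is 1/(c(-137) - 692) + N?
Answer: -89477968481/8342933 ≈ -10725.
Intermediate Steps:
c(R) = 181/(88*R) (c(R) = (181*(1/88))/R = 181/(88*R))
1/(c(-137) - 692) + N = 1/((181/88)/(-137) - 692) - 10725 = 1/((181/88)*(-1/137) - 692) - 10725 = 1/(-181/12056 - 692) - 10725 = 1/(-8342933/12056) - 10725 = -12056/8342933 - 10725 = -89477968481/8342933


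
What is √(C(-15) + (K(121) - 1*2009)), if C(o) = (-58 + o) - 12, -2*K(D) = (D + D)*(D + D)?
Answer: 4*I*√1961 ≈ 177.13*I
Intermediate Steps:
K(D) = -2*D² (K(D) = -(D + D)*(D + D)/2 = -2*D*2*D/2 = -2*D²)
C(o) = -70 + o
√(C(-15) + (K(121) - 1*2009)) = √((-70 - 15) + (-2*121² - 1*2009)) = √(-85 + (-2*14641 - 2009)) = √(-85 + (-29282 - 2009)) = √(-85 - 31291) = √(-31376) = 4*I*√1961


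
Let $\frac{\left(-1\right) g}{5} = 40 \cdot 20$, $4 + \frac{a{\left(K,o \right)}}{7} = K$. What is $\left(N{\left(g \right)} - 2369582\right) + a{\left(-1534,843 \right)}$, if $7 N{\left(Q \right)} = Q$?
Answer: $- \frac{16666436}{7} \approx -2.3809 \cdot 10^{6}$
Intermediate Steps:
$a{\left(K,o \right)} = -28 + 7 K$
$g = -4000$ ($g = - 5 \cdot 40 \cdot 20 = \left(-5\right) 800 = -4000$)
$N{\left(Q \right)} = \frac{Q}{7}$
$\left(N{\left(g \right)} - 2369582\right) + a{\left(-1534,843 \right)} = \left(\frac{1}{7} \left(-4000\right) - 2369582\right) + \left(-28 + 7 \left(-1534\right)\right) = \left(- \frac{4000}{7} - 2369582\right) - 10766 = - \frac{16591074}{7} - 10766 = - \frac{16666436}{7}$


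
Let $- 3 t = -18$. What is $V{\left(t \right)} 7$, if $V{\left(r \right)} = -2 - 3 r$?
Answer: $-140$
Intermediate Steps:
$t = 6$ ($t = \left(- \frac{1}{3}\right) \left(-18\right) = 6$)
$V{\left(t \right)} 7 = \left(-2 - 18\right) 7 = \left(-20\right) 7 = -140$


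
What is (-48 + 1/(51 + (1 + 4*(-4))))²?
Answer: 2982529/1296 ≈ 2301.3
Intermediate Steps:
(-48 + 1/(51 + (1 + 4*(-4))))² = (-48 + 1/(51 + (1 - 16)))² = (-48 + 1/(51 - 15))² = (-48 + 1/36)² = (-1727/36)² = 2982529/1296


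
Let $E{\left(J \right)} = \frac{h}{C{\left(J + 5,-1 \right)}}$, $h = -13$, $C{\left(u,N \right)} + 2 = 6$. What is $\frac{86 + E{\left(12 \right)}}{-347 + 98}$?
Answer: $- \frac{331}{996} \approx -0.33233$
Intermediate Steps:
$C{\left(u,N \right)} = 4$ ($C{\left(u,N \right)} = -2 + 6 = 4$)
$E{\left(J \right)} = - \frac{13}{4}$
$\frac{86 + E{\left(12 \right)}}{-347 + 98} = \frac{86 - \frac{13}{4}}{-347 + 98} = \frac{331}{4 \left(-249\right)} = \frac{331}{4} \left(- \frac{1}{249}\right) = - \frac{331}{996}$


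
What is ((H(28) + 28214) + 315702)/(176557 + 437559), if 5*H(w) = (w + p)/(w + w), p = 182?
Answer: 1375667/2456464 ≈ 0.56002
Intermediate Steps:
H(w) = (182 + w)/(10*w) (H(w) = ((w + 182)/(w + w))/5 = ((182 + w)/((2*w)))/5 = ((182 + w)*(1/(2*w)))/5 = ((182 + w)/(2*w))/5 = (182 + w)/(10*w))
((H(28) + 28214) + 315702)/(176557 + 437559) = (((1/10)*(182 + 28)/28 + 28214) + 315702)/(176557 + 437559) = (((1/10)*(1/28)*210 + 28214) + 315702)/614116 = ((3/4 + 28214) + 315702)*(1/614116) = (112859/4 + 315702)*(1/614116) = (1375667/4)*(1/614116) = 1375667/2456464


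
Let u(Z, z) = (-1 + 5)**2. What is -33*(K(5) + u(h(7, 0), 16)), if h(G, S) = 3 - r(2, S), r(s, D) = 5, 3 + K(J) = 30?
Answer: -1419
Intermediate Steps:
K(J) = 27 (K(J) = -3 + 30 = 27)
h(G, S) = -2 (h(G, S) = 3 - 1*5 = 3 - 5 = -2)
u(Z, z) = 16 (u(Z, z) = 4**2 = 16)
-33*(K(5) + u(h(7, 0), 16)) = -33*(27 + 16) = -33*43 = -1419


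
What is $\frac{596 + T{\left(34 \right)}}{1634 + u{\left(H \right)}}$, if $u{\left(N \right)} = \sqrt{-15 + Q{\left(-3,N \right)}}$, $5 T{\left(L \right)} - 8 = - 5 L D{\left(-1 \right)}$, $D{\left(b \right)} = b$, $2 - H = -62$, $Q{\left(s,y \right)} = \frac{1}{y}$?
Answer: $\frac{330251008}{854390715} - \frac{25264 i \sqrt{959}}{854390715} \approx 0.38653 - 0.0009157 i$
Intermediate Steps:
$H = 64$ ($H = 2 - -62 = 2 + 62 = 64$)
$T{\left(L \right)} = \frac{8}{5} + L$ ($T{\left(L \right)} = \frac{8}{5} + \frac{- 5 L \left(-1\right)}{5} = \frac{8}{5} + \frac{5 L}{5} = \frac{8}{5} + L$)
$u{\left(N \right)} = \sqrt{-15 + \frac{1}{N}}$
$\frac{596 + T{\left(34 \right)}}{1634 + u{\left(H \right)}} = \frac{596 + \left(\frac{8}{5} + 34\right)}{1634 + \sqrt{-15 + \frac{1}{64}}} = \frac{596 + \frac{178}{5}}{1634 + \sqrt{-15 + \frac{1}{64}}} = \frac{3158}{5 \left(1634 + \sqrt{- \frac{959}{64}}\right)} = \frac{3158}{5 \left(1634 + \frac{i \sqrt{959}}{8}\right)}$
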